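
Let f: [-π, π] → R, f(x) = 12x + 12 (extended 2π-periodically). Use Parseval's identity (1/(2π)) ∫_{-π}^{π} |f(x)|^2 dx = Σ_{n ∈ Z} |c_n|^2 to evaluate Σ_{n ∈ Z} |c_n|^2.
Σ |c_n|^2 = 48π^2 + 144

Expand and integrate term by term over [-π, π]:
  ∫ (12x)^2 dx = 144·(2π^3/3); ∫ 2·12·(12)·x dx = 0 (odd integrand); ∫ 12^2 dx = 144·2π.
So (1/(2π)) ∫_{-π}^{π} (12x + 12)^2 dx = 144π^2/3 + 144 = 48π^2 + 144.
Parseval ⇒ Σ |c_n|^2 = 48π^2 + 144.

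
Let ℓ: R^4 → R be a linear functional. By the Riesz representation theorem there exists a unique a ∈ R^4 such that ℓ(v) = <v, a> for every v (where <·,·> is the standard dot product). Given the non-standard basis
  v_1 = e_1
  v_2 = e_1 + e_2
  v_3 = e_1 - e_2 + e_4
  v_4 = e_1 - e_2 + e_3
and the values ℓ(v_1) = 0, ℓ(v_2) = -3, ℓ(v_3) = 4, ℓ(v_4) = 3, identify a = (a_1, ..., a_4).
a = (0, -3, 0, 1)

Write a = (a_1, ..., a_4) in the standard basis. For each basis vector v_i, ℓ(v_i) = <v_i, a> is a linear equation in the a_j's. Collect the n equations into a matrix system V a = ℓ, where row i of V is v_i (expressed in the standard basis). Since V is invertible (lower-triangular with 1s on the diagonal, up to permutation), solve by back-substitution:
  V =
[[1, 0, 0, 0],
 [1, 1, 0, 0],
 [1, -1, 0, 1],
 [1, -1, 1, 0]]
  V a = (0, -3, 4, 3)
Solving gives a = (0, -3, 0, 1).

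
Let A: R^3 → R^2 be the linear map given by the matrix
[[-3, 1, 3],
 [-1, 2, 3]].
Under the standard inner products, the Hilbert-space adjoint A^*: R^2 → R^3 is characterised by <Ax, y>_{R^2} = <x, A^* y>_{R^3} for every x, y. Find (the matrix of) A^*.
A^* = A^T =
[[-3, -1],
 [1, 2],
 [3, 3]]

For real matrices with standard dot products, the defining identity <Ax, y> = <x, A^* y> gives (Ax)^T y = x^T (A^*) y, i.e. x^T A^T y = x^T (A^*) y. Since this holds for all x, y, we must have A^* = A^T. Therefore
A^* =
[[-3, -1],
 [1, 2],
 [3, 3]].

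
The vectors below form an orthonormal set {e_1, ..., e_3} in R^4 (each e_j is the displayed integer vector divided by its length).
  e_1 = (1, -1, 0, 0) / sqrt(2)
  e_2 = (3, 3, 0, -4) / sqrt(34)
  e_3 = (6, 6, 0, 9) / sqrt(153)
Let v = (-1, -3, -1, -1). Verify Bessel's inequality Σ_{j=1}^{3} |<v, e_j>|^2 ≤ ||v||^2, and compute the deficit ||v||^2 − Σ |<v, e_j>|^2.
Σ |<v, e_j>|^2 = 11; ||v||^2 = 12; deficit = 1

Write each e_j = u_j / sqrt(<u_j, u_j>) where u_j is the displayed integer vector. Then <v, e_j> = <v, u_j> / sqrt(<u_j, u_j>), so |<v, e_j>|^2 = <v, u_j>^2 / <u_j, u_j>.
Coefficients: <v, e_1> = 2/sqrt(2), <v, e_2> = -8/sqrt(34), <v, e_3> = -33/sqrt(153).
Square and sum: Σ |<v, e_j>|^2 = 11.
Compute ||v||^2 = v·v = 12.
Deficit = 12 − 11 = 1 ≥ 0, confirming Bessel's inequality. (The deficit equals ||v − Σ <v,e_j> e_j||^2, the squared distance from v to span{e_j}.)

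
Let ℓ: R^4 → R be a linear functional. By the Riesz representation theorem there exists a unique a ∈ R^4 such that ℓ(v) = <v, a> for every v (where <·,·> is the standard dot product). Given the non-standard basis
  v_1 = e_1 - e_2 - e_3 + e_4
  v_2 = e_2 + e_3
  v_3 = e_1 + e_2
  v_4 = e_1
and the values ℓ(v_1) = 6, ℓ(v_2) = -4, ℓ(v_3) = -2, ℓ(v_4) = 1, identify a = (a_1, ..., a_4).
a = (1, -3, -1, 1)

Write a = (a_1, ..., a_4) in the standard basis. For each basis vector v_i, ℓ(v_i) = <v_i, a> is a linear equation in the a_j's. Collect the n equations into a matrix system V a = ℓ, where row i of V is v_i (expressed in the standard basis). Since V is invertible (lower-triangular with 1s on the diagonal, up to permutation), solve by back-substitution:
  V =
[[1, -1, -1, 1],
 [0, 1, 1, 0],
 [1, 1, 0, 0],
 [1, 0, 0, 0]]
  V a = (6, -4, -2, 1)
Solving gives a = (1, -3, -1, 1).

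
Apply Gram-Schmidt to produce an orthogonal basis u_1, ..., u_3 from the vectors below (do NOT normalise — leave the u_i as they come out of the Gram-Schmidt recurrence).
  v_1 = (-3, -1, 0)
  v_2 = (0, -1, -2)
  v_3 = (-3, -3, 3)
Orthogonal basis:
  u_1 = (-3, -1, 0)
  u_2 = (3/10, -9/10, -2)
  u_3 = (6/7, -18/7, 9/7)

Apply the Gram-Schmidt recurrence
  u_1 = v_1
  u_i = v_i − Σ_{j<i} ((v_i · u_j) / (u_j · u_j)) · u_j.

Step by step this gives:
  u_1 = (-3, -1, 0)
  u_2 = (3/10, -9/10, -2)
  u_3 = (6/7, -18/7, 9/7)

Orthogonality check:
  u_2 · u_1 = 0 (should be 0)
  u_3 · u_1 = 0 (should be 0)
  u_3 · u_2 = 0 (should be 0)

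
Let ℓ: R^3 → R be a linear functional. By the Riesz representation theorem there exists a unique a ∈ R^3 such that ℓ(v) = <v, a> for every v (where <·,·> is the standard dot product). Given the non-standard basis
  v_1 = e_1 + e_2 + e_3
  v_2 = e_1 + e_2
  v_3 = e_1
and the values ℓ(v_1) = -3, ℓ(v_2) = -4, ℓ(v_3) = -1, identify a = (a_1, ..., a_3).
a = (-1, -3, 1)

Write a = (a_1, ..., a_3) in the standard basis. For each basis vector v_i, ℓ(v_i) = <v_i, a> is a linear equation in the a_j's. Collect the n equations into a matrix system V a = ℓ, where row i of V is v_i (expressed in the standard basis). Since V is invertible (lower-triangular with 1s on the diagonal, up to permutation), solve by back-substitution:
  V =
[[1, 1, 1],
 [1, 1, 0],
 [1, 0, 0]]
  V a = (-3, -4, -1)
Solving gives a = (-1, -3, 1).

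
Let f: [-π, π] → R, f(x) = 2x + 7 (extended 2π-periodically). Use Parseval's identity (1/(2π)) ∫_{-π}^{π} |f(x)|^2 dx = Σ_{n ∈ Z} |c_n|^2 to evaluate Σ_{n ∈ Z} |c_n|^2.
Σ |c_n|^2 = 4π^2/3 + 49

Expand and integrate term by term over [-π, π]:
  ∫ (2x)^2 dx = 4·(2π^3/3); ∫ 2·2·(7)·x dx = 0 (odd integrand); ∫ 7^2 dx = 49·2π.
So (1/(2π)) ∫_{-π}^{π} (2x + 7)^2 dx = 4π^2/3 + 49 = 4π^2/3 + 49.
Parseval ⇒ Σ |c_n|^2 = 4π^2/3 + 49.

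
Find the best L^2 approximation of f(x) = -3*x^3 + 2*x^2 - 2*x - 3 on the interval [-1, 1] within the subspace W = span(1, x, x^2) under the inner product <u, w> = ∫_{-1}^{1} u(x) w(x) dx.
g(x) = 2*x^2 - 19*x/5 - 3

The best approximation g ∈ W is the orthogonal projection of f onto W. Writing g = a_0 + a_1 x + a_2 x^2, the coefficients solve the normal equations G · a = b where
  G_{ij} = <φ_i, φ_j> and b_i = <f, φ_i>, with φ_0 = 1, φ_1 = x, φ_2 = x^2.
G =
  [2, 0, 2/3]
  [0, 2/3, 0]
  [2/3, 0, 2/5],
b = (-14/3, -38/15, -6/5).
Solving gives a_0 = -3, a_1 = -19/5, a_2 = 2, so
  g(x) = 2*x^2 - 19*x/5 - 3.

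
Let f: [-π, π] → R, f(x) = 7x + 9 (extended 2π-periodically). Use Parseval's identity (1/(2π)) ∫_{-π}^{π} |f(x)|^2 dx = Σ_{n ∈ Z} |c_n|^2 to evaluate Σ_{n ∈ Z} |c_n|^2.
Σ |c_n|^2 = 49π^2/3 + 81

Expand and integrate term by term over [-π, π]:
  ∫ (7x)^2 dx = 49·(2π^3/3); ∫ 2·7·(9)·x dx = 0 (odd integrand); ∫ 9^2 dx = 81·2π.
So (1/(2π)) ∫_{-π}^{π} (7x + 9)^2 dx = 49π^2/3 + 81 = 49π^2/3 + 81.
Parseval ⇒ Σ |c_n|^2 = 49π^2/3 + 81.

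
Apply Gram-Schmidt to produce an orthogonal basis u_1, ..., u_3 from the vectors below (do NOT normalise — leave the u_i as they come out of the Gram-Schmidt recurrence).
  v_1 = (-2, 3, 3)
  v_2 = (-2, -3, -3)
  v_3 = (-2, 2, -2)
Orthogonal basis:
  u_1 = (-2, 3, 3)
  u_2 = (-36/11, -12/11, -12/11)
  u_3 = (0, 2, -2)

Apply the Gram-Schmidt recurrence
  u_1 = v_1
  u_i = v_i − Σ_{j<i} ((v_i · u_j) / (u_j · u_j)) · u_j.

Step by step this gives:
  u_1 = (-2, 3, 3)
  u_2 = (-36/11, -12/11, -12/11)
  u_3 = (0, 2, -2)

Orthogonality check:
  u_2 · u_1 = 0 (should be 0)
  u_3 · u_1 = 0 (should be 0)
  u_3 · u_2 = 0 (should be 0)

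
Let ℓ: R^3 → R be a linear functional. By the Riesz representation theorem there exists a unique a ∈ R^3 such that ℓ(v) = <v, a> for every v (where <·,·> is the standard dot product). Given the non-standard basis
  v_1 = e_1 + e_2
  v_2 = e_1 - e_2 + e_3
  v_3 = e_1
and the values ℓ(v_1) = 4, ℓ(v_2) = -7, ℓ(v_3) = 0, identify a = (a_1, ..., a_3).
a = (0, 4, -3)

Write a = (a_1, ..., a_3) in the standard basis. For each basis vector v_i, ℓ(v_i) = <v_i, a> is a linear equation in the a_j's. Collect the n equations into a matrix system V a = ℓ, where row i of V is v_i (expressed in the standard basis). Since V is invertible (lower-triangular with 1s on the diagonal, up to permutation), solve by back-substitution:
  V =
[[1, 1, 0],
 [1, -1, 1],
 [1, 0, 0]]
  V a = (4, -7, 0)
Solving gives a = (0, 4, -3).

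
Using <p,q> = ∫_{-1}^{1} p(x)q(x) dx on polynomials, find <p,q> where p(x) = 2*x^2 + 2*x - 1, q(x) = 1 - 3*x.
<p,q> = -14/3

Expand the product: p(x)·q(x) = -6*x^3 - 4*x^2 + 5*x - 1.
∫_{-1}^{1} of each monomial x^k gives [2/(k+1) if k even, 0 if k odd]. Integrating term-by-term (or equivalently evaluating the antiderivative F(x) = -3*x^4/2 - 4*x^3/3 + 5*x^2/2 - x at the endpoints):
  F(1) − F(−1) = -4/3 − (10/3) = -14/3.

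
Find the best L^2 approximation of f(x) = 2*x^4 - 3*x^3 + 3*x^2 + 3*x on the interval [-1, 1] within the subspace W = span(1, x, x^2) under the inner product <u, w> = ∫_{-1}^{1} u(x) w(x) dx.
g(x) = 33*x^2/7 + 6*x/5 - 6/35

The best approximation g ∈ W is the orthogonal projection of f onto W. Writing g = a_0 + a_1 x + a_2 x^2, the coefficients solve the normal equations G · a = b where
  G_{ij} = <φ_i, φ_j> and b_i = <f, φ_i>, with φ_0 = 1, φ_1 = x, φ_2 = x^2.
G =
  [2, 0, 2/3]
  [0, 2/3, 0]
  [2/3, 0, 2/5],
b = (14/5, 4/5, 62/35).
Solving gives a_0 = -6/35, a_1 = 6/5, a_2 = 33/7, so
  g(x) = 33*x^2/7 + 6*x/5 - 6/35.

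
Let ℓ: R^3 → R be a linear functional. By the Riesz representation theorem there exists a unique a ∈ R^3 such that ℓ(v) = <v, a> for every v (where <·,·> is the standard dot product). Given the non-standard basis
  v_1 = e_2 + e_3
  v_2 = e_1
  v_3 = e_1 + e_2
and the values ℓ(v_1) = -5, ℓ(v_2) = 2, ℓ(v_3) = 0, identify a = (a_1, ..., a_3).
a = (2, -2, -3)

Write a = (a_1, ..., a_3) in the standard basis. For each basis vector v_i, ℓ(v_i) = <v_i, a> is a linear equation in the a_j's. Collect the n equations into a matrix system V a = ℓ, where row i of V is v_i (expressed in the standard basis). Since V is invertible (lower-triangular with 1s on the diagonal, up to permutation), solve by back-substitution:
  V =
[[0, 1, 1],
 [1, 0, 0],
 [1, 1, 0]]
  V a = (-5, 2, 0)
Solving gives a = (2, -2, -3).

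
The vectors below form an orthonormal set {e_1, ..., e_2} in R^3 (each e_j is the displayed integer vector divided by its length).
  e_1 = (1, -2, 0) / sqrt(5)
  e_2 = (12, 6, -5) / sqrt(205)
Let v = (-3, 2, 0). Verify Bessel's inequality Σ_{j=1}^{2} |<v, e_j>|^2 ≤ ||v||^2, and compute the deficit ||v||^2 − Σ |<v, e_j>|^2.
Σ |<v, e_j>|^2 = 517/41; ||v||^2 = 13; deficit = 16/41

Write each e_j = u_j / sqrt(<u_j, u_j>) where u_j is the displayed integer vector. Then <v, e_j> = <v, u_j> / sqrt(<u_j, u_j>), so |<v, e_j>|^2 = <v, u_j>^2 / <u_j, u_j>.
Coefficients: <v, e_1> = -7/sqrt(5), <v, e_2> = -24/sqrt(205).
Square and sum: Σ |<v, e_j>|^2 = 517/41.
Compute ||v||^2 = v·v = 13.
Deficit = 13 − 517/41 = 16/41 ≥ 0, confirming Bessel's inequality. (The deficit equals ||v − Σ <v,e_j> e_j||^2, the squared distance from v to span{e_j}.)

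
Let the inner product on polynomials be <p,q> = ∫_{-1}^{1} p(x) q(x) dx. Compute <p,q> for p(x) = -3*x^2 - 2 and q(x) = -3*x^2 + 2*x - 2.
<p,q> = 98/5

Expand the product: p(x)·q(x) = 9*x^4 - 6*x^3 + 12*x^2 - 4*x + 4.
∫_{-1}^{1} of each monomial x^k gives [2/(k+1) if k even, 0 if k odd]. Integrating term-by-term (or equivalently evaluating the antiderivative F(x) = 9*x^5/5 - 3*x^4/2 + 4*x^3 - 2*x^2 + 4*x at the endpoints):
  F(1) − F(−1) = 63/10 − (-133/10) = 98/5.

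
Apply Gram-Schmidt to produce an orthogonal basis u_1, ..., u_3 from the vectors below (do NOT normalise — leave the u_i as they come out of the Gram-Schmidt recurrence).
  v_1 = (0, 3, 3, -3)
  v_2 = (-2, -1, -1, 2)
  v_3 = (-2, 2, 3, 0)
Orthogonal basis:
  u_1 = (0, 3, 3, -3)
  u_2 = (-2, 1/3, 1/3, 2/3)
  u_3 = (3/7, -1/14, 13/14, 6/7)

Apply the Gram-Schmidt recurrence
  u_1 = v_1
  u_i = v_i − Σ_{j<i} ((v_i · u_j) / (u_j · u_j)) · u_j.

Step by step this gives:
  u_1 = (0, 3, 3, -3)
  u_2 = (-2, 1/3, 1/3, 2/3)
  u_3 = (3/7, -1/14, 13/14, 6/7)

Orthogonality check:
  u_2 · u_1 = 0 (should be 0)
  u_3 · u_1 = 0 (should be 0)
  u_3 · u_2 = 0 (should be 0)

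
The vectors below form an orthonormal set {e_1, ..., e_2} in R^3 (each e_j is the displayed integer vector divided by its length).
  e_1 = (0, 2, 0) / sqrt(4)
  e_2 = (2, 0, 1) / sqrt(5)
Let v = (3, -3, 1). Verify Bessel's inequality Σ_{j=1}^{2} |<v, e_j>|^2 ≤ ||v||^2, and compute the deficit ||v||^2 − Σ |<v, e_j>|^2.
Σ |<v, e_j>|^2 = 94/5; ||v||^2 = 19; deficit = 1/5

Write each e_j = u_j / sqrt(<u_j, u_j>) where u_j is the displayed integer vector. Then <v, e_j> = <v, u_j> / sqrt(<u_j, u_j>), so |<v, e_j>|^2 = <v, u_j>^2 / <u_j, u_j>.
Coefficients: <v, e_1> = -6/sqrt(4), <v, e_2> = 7/sqrt(5).
Square and sum: Σ |<v, e_j>|^2 = 94/5.
Compute ||v||^2 = v·v = 19.
Deficit = 19 − 94/5 = 1/5 ≥ 0, confirming Bessel's inequality. (The deficit equals ||v − Σ <v,e_j> e_j||^2, the squared distance from v to span{e_j}.)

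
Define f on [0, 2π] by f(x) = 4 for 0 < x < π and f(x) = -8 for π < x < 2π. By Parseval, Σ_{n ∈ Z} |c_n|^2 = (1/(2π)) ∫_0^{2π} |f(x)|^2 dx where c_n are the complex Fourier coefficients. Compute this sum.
Σ |c_n|^2 = 40

Parseval equates the L^2 energy of f (normalised by 1/(2π)) with the ℓ^2 sum of its Fourier coefficients: (1/(2π)) ∫_0^{2π} |f|^2 = Σ |c_n|^2.
Compute the left side: (1/(2π)) [∫_0^π 4^2 dx + ∫_π^{2π} (-8)^2 dx] = (1/(2π)) · (16π + 64π) = (16 + 64)/2 = 40.
So Σ_{n ∈ Z} |c_n|^2 = 40.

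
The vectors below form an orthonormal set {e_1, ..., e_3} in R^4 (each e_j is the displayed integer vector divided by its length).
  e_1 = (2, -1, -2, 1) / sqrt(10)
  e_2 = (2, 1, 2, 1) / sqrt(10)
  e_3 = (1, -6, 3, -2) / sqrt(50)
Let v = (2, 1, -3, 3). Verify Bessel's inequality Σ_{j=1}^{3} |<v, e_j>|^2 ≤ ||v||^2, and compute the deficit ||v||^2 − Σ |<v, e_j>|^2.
Σ |<v, e_j>|^2 = 1101/50; ||v||^2 = 23; deficit = 49/50

Write each e_j = u_j / sqrt(<u_j, u_j>) where u_j is the displayed integer vector. Then <v, e_j> = <v, u_j> / sqrt(<u_j, u_j>), so |<v, e_j>|^2 = <v, u_j>^2 / <u_j, u_j>.
Coefficients: <v, e_1> = 12/sqrt(10), <v, e_2> = 2/sqrt(10), <v, e_3> = -19/sqrt(50).
Square and sum: Σ |<v, e_j>|^2 = 1101/50.
Compute ||v||^2 = v·v = 23.
Deficit = 23 − 1101/50 = 49/50 ≥ 0, confirming Bessel's inequality. (The deficit equals ||v − Σ <v,e_j> e_j||^2, the squared distance from v to span{e_j}.)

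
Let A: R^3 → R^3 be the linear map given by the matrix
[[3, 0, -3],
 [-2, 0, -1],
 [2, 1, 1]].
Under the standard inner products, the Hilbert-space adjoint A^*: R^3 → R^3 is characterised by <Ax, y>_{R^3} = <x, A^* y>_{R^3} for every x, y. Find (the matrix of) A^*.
A^* = A^T =
[[3, -2, 2],
 [0, 0, 1],
 [-3, -1, 1]]

For real matrices with standard dot products, the defining identity <Ax, y> = <x, A^* y> gives (Ax)^T y = x^T (A^*) y, i.e. x^T A^T y = x^T (A^*) y. Since this holds for all x, y, we must have A^* = A^T. Therefore
A^* =
[[3, -2, 2],
 [0, 0, 1],
 [-3, -1, 1]].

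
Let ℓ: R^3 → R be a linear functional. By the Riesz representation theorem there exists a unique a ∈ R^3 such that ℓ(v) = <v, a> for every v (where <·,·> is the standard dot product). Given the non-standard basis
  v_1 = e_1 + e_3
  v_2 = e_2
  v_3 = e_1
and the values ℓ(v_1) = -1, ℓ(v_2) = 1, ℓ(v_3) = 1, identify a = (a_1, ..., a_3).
a = (1, 1, -2)

Write a = (a_1, ..., a_3) in the standard basis. For each basis vector v_i, ℓ(v_i) = <v_i, a> is a linear equation in the a_j's. Collect the n equations into a matrix system V a = ℓ, where row i of V is v_i (expressed in the standard basis). Since V is invertible (lower-triangular with 1s on the diagonal, up to permutation), solve by back-substitution:
  V =
[[1, 0, 1],
 [0, 1, 0],
 [1, 0, 0]]
  V a = (-1, 1, 1)
Solving gives a = (1, 1, -2).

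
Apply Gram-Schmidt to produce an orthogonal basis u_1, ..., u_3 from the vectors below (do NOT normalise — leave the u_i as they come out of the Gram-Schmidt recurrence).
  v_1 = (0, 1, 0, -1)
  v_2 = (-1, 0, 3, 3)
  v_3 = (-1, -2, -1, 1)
Orthogonal basis:
  u_1 = (0, 1, 0, -1)
  u_2 = (-1, 3/2, 3, 3/2)
  u_3 = (-36/29, -4/29, -8/29, -4/29)

Apply the Gram-Schmidt recurrence
  u_1 = v_1
  u_i = v_i − Σ_{j<i} ((v_i · u_j) / (u_j · u_j)) · u_j.

Step by step this gives:
  u_1 = (0, 1, 0, -1)
  u_2 = (-1, 3/2, 3, 3/2)
  u_3 = (-36/29, -4/29, -8/29, -4/29)

Orthogonality check:
  u_2 · u_1 = 0 (should be 0)
  u_3 · u_1 = 0 (should be 0)
  u_3 · u_2 = 0 (should be 0)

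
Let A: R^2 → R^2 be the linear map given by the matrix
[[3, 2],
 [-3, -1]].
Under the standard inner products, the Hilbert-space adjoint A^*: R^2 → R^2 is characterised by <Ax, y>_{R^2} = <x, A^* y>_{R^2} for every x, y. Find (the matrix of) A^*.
A^* = A^T =
[[3, -3],
 [2, -1]]

For real matrices with standard dot products, the defining identity <Ax, y> = <x, A^* y> gives (Ax)^T y = x^T (A^*) y, i.e. x^T A^T y = x^T (A^*) y. Since this holds for all x, y, we must have A^* = A^T. Therefore
A^* =
[[3, -3],
 [2, -1]].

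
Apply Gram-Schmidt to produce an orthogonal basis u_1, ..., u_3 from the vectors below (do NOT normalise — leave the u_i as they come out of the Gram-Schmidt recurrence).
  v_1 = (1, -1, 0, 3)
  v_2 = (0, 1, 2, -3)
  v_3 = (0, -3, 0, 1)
Orthogonal basis:
  u_1 = (1, -1, 0, 3)
  u_2 = (10/11, 1/11, 2, -3/11)
  u_3 = (-4/9, -22/9, 2/9, -2/3)

Apply the Gram-Schmidt recurrence
  u_1 = v_1
  u_i = v_i − Σ_{j<i} ((v_i · u_j) / (u_j · u_j)) · u_j.

Step by step this gives:
  u_1 = (1, -1, 0, 3)
  u_2 = (10/11, 1/11, 2, -3/11)
  u_3 = (-4/9, -22/9, 2/9, -2/3)

Orthogonality check:
  u_2 · u_1 = 0 (should be 0)
  u_3 · u_1 = 0 (should be 0)
  u_3 · u_2 = 0 (should be 0)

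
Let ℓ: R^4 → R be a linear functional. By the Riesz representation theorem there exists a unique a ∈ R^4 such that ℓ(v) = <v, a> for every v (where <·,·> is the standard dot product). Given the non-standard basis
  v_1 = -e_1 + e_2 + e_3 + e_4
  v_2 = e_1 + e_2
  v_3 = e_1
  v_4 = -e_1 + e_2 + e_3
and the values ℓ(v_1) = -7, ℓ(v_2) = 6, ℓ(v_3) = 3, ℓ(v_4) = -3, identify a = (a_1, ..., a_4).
a = (3, 3, -3, -4)

Write a = (a_1, ..., a_4) in the standard basis. For each basis vector v_i, ℓ(v_i) = <v_i, a> is a linear equation in the a_j's. Collect the n equations into a matrix system V a = ℓ, where row i of V is v_i (expressed in the standard basis). Since V is invertible (lower-triangular with 1s on the diagonal, up to permutation), solve by back-substitution:
  V =
[[-1, 1, 1, 1],
 [1, 1, 0, 0],
 [1, 0, 0, 0],
 [-1, 1, 1, 0]]
  V a = (-7, 6, 3, -3)
Solving gives a = (3, 3, -3, -4).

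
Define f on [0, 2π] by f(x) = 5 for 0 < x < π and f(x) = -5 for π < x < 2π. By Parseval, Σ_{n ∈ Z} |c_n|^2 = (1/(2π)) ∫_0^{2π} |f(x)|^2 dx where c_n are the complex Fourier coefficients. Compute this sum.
Σ |c_n|^2 = 25

Parseval equates the L^2 energy of f (normalised by 1/(2π)) with the ℓ^2 sum of its Fourier coefficients: (1/(2π)) ∫_0^{2π} |f|^2 = Σ |c_n|^2.
Compute the left side: (1/(2π)) [∫_0^π 5^2 dx + ∫_π^{2π} (-5)^2 dx] = (1/(2π)) · (25π + 25π) = (25 + 25)/2 = 25.
So Σ_{n ∈ Z} |c_n|^2 = 25.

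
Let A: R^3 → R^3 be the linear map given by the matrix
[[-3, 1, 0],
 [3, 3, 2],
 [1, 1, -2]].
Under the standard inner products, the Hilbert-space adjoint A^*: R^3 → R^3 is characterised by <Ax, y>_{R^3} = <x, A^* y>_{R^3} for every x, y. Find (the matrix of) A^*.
A^* = A^T =
[[-3, 3, 1],
 [1, 3, 1],
 [0, 2, -2]]

For real matrices with standard dot products, the defining identity <Ax, y> = <x, A^* y> gives (Ax)^T y = x^T (A^*) y, i.e. x^T A^T y = x^T (A^*) y. Since this holds for all x, y, we must have A^* = A^T. Therefore
A^* =
[[-3, 3, 1],
 [1, 3, 1],
 [0, 2, -2]].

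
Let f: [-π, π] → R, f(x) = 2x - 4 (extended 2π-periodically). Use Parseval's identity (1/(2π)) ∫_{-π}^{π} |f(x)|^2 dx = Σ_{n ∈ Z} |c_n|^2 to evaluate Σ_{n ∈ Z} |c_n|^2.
Σ |c_n|^2 = 4π^2/3 + 16

Expand and integrate term by term over [-π, π]:
  ∫ (2x)^2 dx = 4·(2π^3/3); ∫ 2·2·(-4)·x dx = 0 (odd integrand); ∫ (-4)^2 dx = 16·2π.
So (1/(2π)) ∫_{-π}^{π} (2x - 4)^2 dx = 4π^2/3 + 16 = 4π^2/3 + 16.
Parseval ⇒ Σ |c_n|^2 = 4π^2/3 + 16.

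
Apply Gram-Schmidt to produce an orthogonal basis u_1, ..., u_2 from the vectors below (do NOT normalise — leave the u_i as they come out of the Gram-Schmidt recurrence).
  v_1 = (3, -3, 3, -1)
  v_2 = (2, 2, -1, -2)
Orthogonal basis:
  u_1 = (3, -3, 3, -1)
  u_2 = (59/28, 53/28, -25/28, -57/28)

Apply the Gram-Schmidt recurrence
  u_1 = v_1
  u_i = v_i − Σ_{j<i} ((v_i · u_j) / (u_j · u_j)) · u_j.

Step by step this gives:
  u_1 = (3, -3, 3, -1)
  u_2 = (59/28, 53/28, -25/28, -57/28)

Orthogonality check:
  u_2 · u_1 = 0 (should be 0)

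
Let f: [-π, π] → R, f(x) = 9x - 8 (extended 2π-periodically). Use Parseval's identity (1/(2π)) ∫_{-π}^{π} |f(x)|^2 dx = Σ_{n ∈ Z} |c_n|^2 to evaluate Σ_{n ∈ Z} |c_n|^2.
Σ |c_n|^2 = 27π^2 + 64

Expand and integrate term by term over [-π, π]:
  ∫ (9x)^2 dx = 81·(2π^3/3); ∫ 2·9·(-8)·x dx = 0 (odd integrand); ∫ (-8)^2 dx = 64·2π.
So (1/(2π)) ∫_{-π}^{π} (9x - 8)^2 dx = 81π^2/3 + 64 = 27π^2 + 64.
Parseval ⇒ Σ |c_n|^2 = 27π^2 + 64.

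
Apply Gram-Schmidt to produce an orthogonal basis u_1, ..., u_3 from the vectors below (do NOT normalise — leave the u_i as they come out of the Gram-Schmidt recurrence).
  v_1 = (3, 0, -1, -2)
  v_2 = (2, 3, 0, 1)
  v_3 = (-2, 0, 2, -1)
Orthogonal basis:
  u_1 = (3, 0, -1, -2)
  u_2 = (8/7, 3, 2/7, 11/7)
  u_3 = (-19/45, 23/30, 74/45, -131/90)

Apply the Gram-Schmidt recurrence
  u_1 = v_1
  u_i = v_i − Σ_{j<i} ((v_i · u_j) / (u_j · u_j)) · u_j.

Step by step this gives:
  u_1 = (3, 0, -1, -2)
  u_2 = (8/7, 3, 2/7, 11/7)
  u_3 = (-19/45, 23/30, 74/45, -131/90)

Orthogonality check:
  u_2 · u_1 = 0 (should be 0)
  u_3 · u_1 = 0 (should be 0)
  u_3 · u_2 = 0 (should be 0)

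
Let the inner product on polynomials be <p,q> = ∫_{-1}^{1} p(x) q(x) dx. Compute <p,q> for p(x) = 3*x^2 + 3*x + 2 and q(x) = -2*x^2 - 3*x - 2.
<p,q> = -346/15

Expand the product: p(x)·q(x) = -6*x^4 - 15*x^3 - 19*x^2 - 12*x - 4.
∫_{-1}^{1} of each monomial x^k gives [2/(k+1) if k even, 0 if k odd]. Integrating term-by-term (or equivalently evaluating the antiderivative F(x) = -6*x^5/5 - 15*x^4/4 - 19*x^3/3 - 6*x^2 - 4*x at the endpoints):
  F(1) − F(−1) = -1277/60 − (107/60) = -346/15.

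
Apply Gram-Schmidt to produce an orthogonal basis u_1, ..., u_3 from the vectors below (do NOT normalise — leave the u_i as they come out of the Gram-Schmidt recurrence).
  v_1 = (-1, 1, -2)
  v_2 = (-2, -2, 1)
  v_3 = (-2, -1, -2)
Orthogonal basis:
  u_1 = (-1, 1, -2)
  u_2 = (-7/3, -5/3, 1/3)
  u_3 = (21/50, -7/10, -14/25)

Apply the Gram-Schmidt recurrence
  u_1 = v_1
  u_i = v_i − Σ_{j<i} ((v_i · u_j) / (u_j · u_j)) · u_j.

Step by step this gives:
  u_1 = (-1, 1, -2)
  u_2 = (-7/3, -5/3, 1/3)
  u_3 = (21/50, -7/10, -14/25)

Orthogonality check:
  u_2 · u_1 = 0 (should be 0)
  u_3 · u_1 = 0 (should be 0)
  u_3 · u_2 = 0 (should be 0)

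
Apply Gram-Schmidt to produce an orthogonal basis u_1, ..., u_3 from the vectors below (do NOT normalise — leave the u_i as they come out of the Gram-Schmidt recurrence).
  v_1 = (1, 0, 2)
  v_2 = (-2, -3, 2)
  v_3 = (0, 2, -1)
Orthogonal basis:
  u_1 = (1, 0, 2)
  u_2 = (-12/5, -3, 6/5)
  u_3 = (-2/3, 2/3, 1/3)

Apply the Gram-Schmidt recurrence
  u_1 = v_1
  u_i = v_i − Σ_{j<i} ((v_i · u_j) / (u_j · u_j)) · u_j.

Step by step this gives:
  u_1 = (1, 0, 2)
  u_2 = (-12/5, -3, 6/5)
  u_3 = (-2/3, 2/3, 1/3)

Orthogonality check:
  u_2 · u_1 = 0 (should be 0)
  u_3 · u_1 = 0 (should be 0)
  u_3 · u_2 = 0 (should be 0)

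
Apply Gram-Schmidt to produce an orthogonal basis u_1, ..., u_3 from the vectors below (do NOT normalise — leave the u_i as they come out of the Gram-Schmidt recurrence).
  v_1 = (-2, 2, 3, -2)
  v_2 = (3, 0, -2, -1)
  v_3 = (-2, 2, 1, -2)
Orthogonal basis:
  u_1 = (-2, 2, 3, -2)
  u_2 = (43/21, 20/21, -4/7, -41/21)
  u_3 = (-80/97, 44/97, -104/97, -32/97)

Apply the Gram-Schmidt recurrence
  u_1 = v_1
  u_i = v_i − Σ_{j<i} ((v_i · u_j) / (u_j · u_j)) · u_j.

Step by step this gives:
  u_1 = (-2, 2, 3, -2)
  u_2 = (43/21, 20/21, -4/7, -41/21)
  u_3 = (-80/97, 44/97, -104/97, -32/97)

Orthogonality check:
  u_2 · u_1 = 0 (should be 0)
  u_3 · u_1 = 0 (should be 0)
  u_3 · u_2 = 0 (should be 0)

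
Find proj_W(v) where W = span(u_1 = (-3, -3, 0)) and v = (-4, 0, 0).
proj_W(v) = (-2, -2, 0)

Set up U = [u_1 | ... | u_1] ∈ R^(3×1). The projector onto W = col(U) is P = U (U^T U)^(-1) U^T.
Compute U^T U =
  [18],
and U^T v = (12).
Solve U^T U · c = U^T v for the coefficients: c = (2/3). The projection is proj_W(v) = U c.
Check: (v - proj_W(v)) · u_1 = 0  (should be 0).
Result: proj_W(v) = (-2, -2, 0).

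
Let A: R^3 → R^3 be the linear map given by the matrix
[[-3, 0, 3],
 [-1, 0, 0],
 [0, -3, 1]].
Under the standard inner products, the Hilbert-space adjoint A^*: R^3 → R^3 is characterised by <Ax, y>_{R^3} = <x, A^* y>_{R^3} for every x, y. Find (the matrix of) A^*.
A^* = A^T =
[[-3, -1, 0],
 [0, 0, -3],
 [3, 0, 1]]

For real matrices with standard dot products, the defining identity <Ax, y> = <x, A^* y> gives (Ax)^T y = x^T (A^*) y, i.e. x^T A^T y = x^T (A^*) y. Since this holds for all x, y, we must have A^* = A^T. Therefore
A^* =
[[-3, -1, 0],
 [0, 0, -3],
 [3, 0, 1]].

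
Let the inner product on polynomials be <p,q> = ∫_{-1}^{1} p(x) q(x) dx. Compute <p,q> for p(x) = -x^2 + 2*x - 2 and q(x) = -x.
<p,q> = -4/3

Expand the product: p(x)·q(x) = x^3 - 2*x^2 + 2*x.
∫_{-1}^{1} of each monomial x^k gives [2/(k+1) if k even, 0 if k odd]. Integrating term-by-term (or equivalently evaluating the antiderivative F(x) = x^4/4 - 2*x^3/3 + x^2 at the endpoints):
  F(1) − F(−1) = 7/12 − (23/12) = -4/3.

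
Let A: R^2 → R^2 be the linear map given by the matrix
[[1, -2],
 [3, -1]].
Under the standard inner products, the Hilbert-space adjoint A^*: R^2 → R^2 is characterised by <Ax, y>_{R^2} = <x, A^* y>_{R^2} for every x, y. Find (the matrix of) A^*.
A^* = A^T =
[[1, 3],
 [-2, -1]]

For real matrices with standard dot products, the defining identity <Ax, y> = <x, A^* y> gives (Ax)^T y = x^T (A^*) y, i.e. x^T A^T y = x^T (A^*) y. Since this holds for all x, y, we must have A^* = A^T. Therefore
A^* =
[[1, 3],
 [-2, -1]].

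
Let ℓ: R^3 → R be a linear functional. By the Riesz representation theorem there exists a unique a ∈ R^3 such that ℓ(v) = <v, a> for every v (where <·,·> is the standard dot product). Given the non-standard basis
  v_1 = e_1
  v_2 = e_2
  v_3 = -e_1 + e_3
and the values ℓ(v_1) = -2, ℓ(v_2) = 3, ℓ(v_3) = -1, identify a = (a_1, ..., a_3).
a = (-2, 3, -3)

Write a = (a_1, ..., a_3) in the standard basis. For each basis vector v_i, ℓ(v_i) = <v_i, a> is a linear equation in the a_j's. Collect the n equations into a matrix system V a = ℓ, where row i of V is v_i (expressed in the standard basis). Since V is invertible (lower-triangular with 1s on the diagonal, up to permutation), solve by back-substitution:
  V =
[[1, 0, 0],
 [0, 1, 0],
 [-1, 0, 1]]
  V a = (-2, 3, -1)
Solving gives a = (-2, 3, -3).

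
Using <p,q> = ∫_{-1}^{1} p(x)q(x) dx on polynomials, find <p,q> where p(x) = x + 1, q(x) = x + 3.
<p,q> = 20/3

Expand the product: p(x)·q(x) = x^2 + 4*x + 3.
∫_{-1}^{1} of each monomial x^k gives [2/(k+1) if k even, 0 if k odd]. Integrating term-by-term (or equivalently evaluating the antiderivative F(x) = x^3/3 + 2*x^2 + 3*x at the endpoints):
  F(1) − F(−1) = 16/3 − (-4/3) = 20/3.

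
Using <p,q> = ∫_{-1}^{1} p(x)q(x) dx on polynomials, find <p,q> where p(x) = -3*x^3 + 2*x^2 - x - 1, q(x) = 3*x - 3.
<p,q> = -18/5

Expand the product: p(x)·q(x) = -9*x^4 + 15*x^3 - 9*x^2 + 3.
∫_{-1}^{1} of each monomial x^k gives [2/(k+1) if k even, 0 if k odd]. Integrating term-by-term (or equivalently evaluating the antiderivative F(x) = -9*x^5/5 + 15*x^4/4 - 3*x^3 + 3*x at the endpoints):
  F(1) − F(−1) = 39/20 − (111/20) = -18/5.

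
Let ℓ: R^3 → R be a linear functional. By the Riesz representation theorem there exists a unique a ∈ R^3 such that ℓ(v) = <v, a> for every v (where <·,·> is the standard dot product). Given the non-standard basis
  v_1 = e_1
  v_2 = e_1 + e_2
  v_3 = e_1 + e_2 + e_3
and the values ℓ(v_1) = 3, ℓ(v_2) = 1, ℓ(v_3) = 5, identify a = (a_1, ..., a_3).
a = (3, -2, 4)

Write a = (a_1, ..., a_3) in the standard basis. For each basis vector v_i, ℓ(v_i) = <v_i, a> is a linear equation in the a_j's. Collect the n equations into a matrix system V a = ℓ, where row i of V is v_i (expressed in the standard basis). Since V is invertible (lower-triangular with 1s on the diagonal, up to permutation), solve by back-substitution:
  V =
[[1, 0, 0],
 [1, 1, 0],
 [1, 1, 1]]
  V a = (3, 1, 5)
Solving gives a = (3, -2, 4).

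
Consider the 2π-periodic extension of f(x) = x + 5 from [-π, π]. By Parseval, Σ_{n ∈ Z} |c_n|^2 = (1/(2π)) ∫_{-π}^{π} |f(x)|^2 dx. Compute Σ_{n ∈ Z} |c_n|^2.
Σ |c_n|^2 = π^2/3 + 25

Expand and integrate term by term over [-π, π]:
  ∫ (x)^2 dx = 1·(2π^3/3); ∫ 2·1·(5)·x dx = 0 (odd integrand); ∫ 5^2 dx = 25·2π.
So (1/(2π)) ∫_{-π}^{π} (x + 5)^2 dx = 1π^2/3 + 25 = π^2/3 + 25.
Parseval ⇒ Σ |c_n|^2 = π^2/3 + 25.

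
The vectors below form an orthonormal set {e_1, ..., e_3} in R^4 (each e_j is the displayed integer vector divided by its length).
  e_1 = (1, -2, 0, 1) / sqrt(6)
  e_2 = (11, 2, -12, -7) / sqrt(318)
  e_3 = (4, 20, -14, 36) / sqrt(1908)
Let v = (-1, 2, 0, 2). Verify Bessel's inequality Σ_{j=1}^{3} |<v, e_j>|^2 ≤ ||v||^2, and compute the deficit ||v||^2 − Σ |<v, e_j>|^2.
Σ |<v, e_j>|^2 = 9; ||v||^2 = 9; deficit = 0

Write each e_j = u_j / sqrt(<u_j, u_j>) where u_j is the displayed integer vector. Then <v, e_j> = <v, u_j> / sqrt(<u_j, u_j>), so |<v, e_j>|^2 = <v, u_j>^2 / <u_j, u_j>.
Coefficients: <v, e_1> = -3/sqrt(6), <v, e_2> = -21/sqrt(318), <v, e_3> = 108/sqrt(1908).
Square and sum: Σ |<v, e_j>|^2 = 9.
Compute ||v||^2 = v·v = 9.
Deficit = 9 − 9 = 0 ≥ 0, confirming Bessel's inequality. (The deficit equals ||v − Σ <v,e_j> e_j||^2, the squared distance from v to span{e_j}.)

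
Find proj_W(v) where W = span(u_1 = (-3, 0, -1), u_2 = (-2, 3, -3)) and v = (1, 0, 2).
proj_W(v) = (184/139, -105/139, 143/139)

Set up U = [u_1 | ... | u_2] ∈ R^(3×2). The projector onto W = col(U) is P = U (U^T U)^(-1) U^T.
Compute U^T U =
  [10, 9]
  [9, 22],
and U^T v = (-5, -8).
Solve U^T U · c = U^T v for the coefficients: c = (-38/139, -35/139). The projection is proj_W(v) = U c.
Check: (v - proj_W(v)) · u_1 = 0  (should be 0).
Check: (v - proj_W(v)) · u_2 = 0  (should be 0).
Result: proj_W(v) = (184/139, -105/139, 143/139).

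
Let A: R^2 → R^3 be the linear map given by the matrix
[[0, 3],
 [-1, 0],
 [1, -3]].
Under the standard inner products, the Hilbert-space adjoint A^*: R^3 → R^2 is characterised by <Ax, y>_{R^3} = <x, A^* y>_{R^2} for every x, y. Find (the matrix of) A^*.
A^* = A^T =
[[0, -1, 1],
 [3, 0, -3]]

For real matrices with standard dot products, the defining identity <Ax, y> = <x, A^* y> gives (Ax)^T y = x^T (A^*) y, i.e. x^T A^T y = x^T (A^*) y. Since this holds for all x, y, we must have A^* = A^T. Therefore
A^* =
[[0, -1, 1],
 [3, 0, -3]].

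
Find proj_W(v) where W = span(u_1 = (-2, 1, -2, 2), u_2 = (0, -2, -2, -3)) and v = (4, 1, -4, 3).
proj_W(v) = (-214/205, 129/205, -192/205, 247/205)

Set up U = [u_1 | ... | u_2] ∈ R^(4×2). The projector onto W = col(U) is P = U (U^T U)^(-1) U^T.
Compute U^T U =
  [13, -4]
  [-4, 17],
and U^T v = (7, -3).
Solve U^T U · c = U^T v for the coefficients: c = (107/205, -11/205). The projection is proj_W(v) = U c.
Check: (v - proj_W(v)) · u_1 = 0  (should be 0).
Check: (v - proj_W(v)) · u_2 = 0  (should be 0).
Result: proj_W(v) = (-214/205, 129/205, -192/205, 247/205).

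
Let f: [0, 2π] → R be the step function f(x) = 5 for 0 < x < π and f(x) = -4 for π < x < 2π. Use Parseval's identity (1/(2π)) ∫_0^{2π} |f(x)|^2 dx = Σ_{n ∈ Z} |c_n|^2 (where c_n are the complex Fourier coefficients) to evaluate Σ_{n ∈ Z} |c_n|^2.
Σ |c_n|^2 = 41/2

Parseval equates the L^2 energy of f (normalised by 1/(2π)) with the ℓ^2 sum of its Fourier coefficients: (1/(2π)) ∫_0^{2π} |f|^2 = Σ |c_n|^2.
Compute the left side: (1/(2π)) [∫_0^π 5^2 dx + ∫_π^{2π} (-4)^2 dx] = (1/(2π)) · (25π + 16π) = (25 + 16)/2 = 41/2.
So Σ_{n ∈ Z} |c_n|^2 = 41/2.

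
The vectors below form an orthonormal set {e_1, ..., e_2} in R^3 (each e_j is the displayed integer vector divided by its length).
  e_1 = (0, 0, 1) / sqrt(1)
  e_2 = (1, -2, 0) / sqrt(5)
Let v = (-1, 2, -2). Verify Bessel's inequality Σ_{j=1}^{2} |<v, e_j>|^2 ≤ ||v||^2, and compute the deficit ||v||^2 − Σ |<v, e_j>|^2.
Σ |<v, e_j>|^2 = 9; ||v||^2 = 9; deficit = 0

Write each e_j = u_j / sqrt(<u_j, u_j>) where u_j is the displayed integer vector. Then <v, e_j> = <v, u_j> / sqrt(<u_j, u_j>), so |<v, e_j>|^2 = <v, u_j>^2 / <u_j, u_j>.
Coefficients: <v, e_1> = -2/sqrt(1), <v, e_2> = -5/sqrt(5).
Square and sum: Σ |<v, e_j>|^2 = 9.
Compute ||v||^2 = v·v = 9.
Deficit = 9 − 9 = 0 ≥ 0, confirming Bessel's inequality. (The deficit equals ||v − Σ <v,e_j> e_j||^2, the squared distance from v to span{e_j}.)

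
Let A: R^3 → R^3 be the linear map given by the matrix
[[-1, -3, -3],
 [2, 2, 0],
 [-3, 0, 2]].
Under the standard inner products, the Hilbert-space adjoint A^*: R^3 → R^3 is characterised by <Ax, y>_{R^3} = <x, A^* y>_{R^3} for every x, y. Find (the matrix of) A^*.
A^* = A^T =
[[-1, 2, -3],
 [-3, 2, 0],
 [-3, 0, 2]]

For real matrices with standard dot products, the defining identity <Ax, y> = <x, A^* y> gives (Ax)^T y = x^T (A^*) y, i.e. x^T A^T y = x^T (A^*) y. Since this holds for all x, y, we must have A^* = A^T. Therefore
A^* =
[[-1, 2, -3],
 [-3, 2, 0],
 [-3, 0, 2]].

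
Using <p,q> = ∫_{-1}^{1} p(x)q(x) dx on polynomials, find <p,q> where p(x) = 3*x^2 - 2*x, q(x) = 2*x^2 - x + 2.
<p,q> = 116/15

Expand the product: p(x)·q(x) = 6*x^4 - 7*x^3 + 8*x^2 - 4*x.
∫_{-1}^{1} of each monomial x^k gives [2/(k+1) if k even, 0 if k odd]. Integrating term-by-term (or equivalently evaluating the antiderivative F(x) = 6*x^5/5 - 7*x^4/4 + 8*x^3/3 - 2*x^2 at the endpoints):
  F(1) − F(−1) = 7/60 − (-457/60) = 116/15.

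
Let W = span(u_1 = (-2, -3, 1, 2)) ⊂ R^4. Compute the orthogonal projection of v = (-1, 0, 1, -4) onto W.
proj_W(v) = (5/9, 5/6, -5/18, -5/9)

Set up U = [u_1 | ... | u_1] ∈ R^(4×1). The projector onto W = col(U) is P = U (U^T U)^(-1) U^T.
Compute U^T U =
  [18],
and U^T v = (-5).
Solve U^T U · c = U^T v for the coefficients: c = (-5/18). The projection is proj_W(v) = U c.
Check: (v - proj_W(v)) · u_1 = 0  (should be 0).
Result: proj_W(v) = (5/9, 5/6, -5/18, -5/9).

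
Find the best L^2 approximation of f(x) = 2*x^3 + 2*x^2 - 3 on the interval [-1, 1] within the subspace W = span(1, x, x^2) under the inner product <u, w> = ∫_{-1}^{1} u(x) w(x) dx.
g(x) = 2*x^2 + 6*x/5 - 3

The best approximation g ∈ W is the orthogonal projection of f onto W. Writing g = a_0 + a_1 x + a_2 x^2, the coefficients solve the normal equations G · a = b where
  G_{ij} = <φ_i, φ_j> and b_i = <f, φ_i>, with φ_0 = 1, φ_1 = x, φ_2 = x^2.
G =
  [2, 0, 2/3]
  [0, 2/3, 0]
  [2/3, 0, 2/5],
b = (-14/3, 4/5, -6/5).
Solving gives a_0 = -3, a_1 = 6/5, a_2 = 2, so
  g(x) = 2*x^2 + 6*x/5 - 3.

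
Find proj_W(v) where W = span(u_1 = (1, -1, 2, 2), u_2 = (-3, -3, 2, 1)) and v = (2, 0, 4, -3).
proj_W(v) = (100/97, 2/97, 64/97, 81/97)

Set up U = [u_1 | ... | u_2] ∈ R^(4×2). The projector onto W = col(U) is P = U (U^T U)^(-1) U^T.
Compute U^T U =
  [10, 6]
  [6, 23],
and U^T v = (4, -1).
Solve U^T U · c = U^T v for the coefficients: c = (49/97, -17/97). The projection is proj_W(v) = U c.
Check: (v - proj_W(v)) · u_1 = 0  (should be 0).
Check: (v - proj_W(v)) · u_2 = 0  (should be 0).
Result: proj_W(v) = (100/97, 2/97, 64/97, 81/97).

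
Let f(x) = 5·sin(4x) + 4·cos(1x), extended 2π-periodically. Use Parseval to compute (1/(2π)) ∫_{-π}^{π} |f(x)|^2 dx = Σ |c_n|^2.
Σ |c_n|^2 = 41/2

Expand |f|^2 and use orthogonality of {sin(nx), cos(mx)} on [-π, π]:
  ∫_{-π}^{π} sin(nx)^2 dx = π, ∫ cos(mx)^2 dx = π, and cross terms integrate to 0.
So ∫_{-π}^{π} f(x)^2 dx = 5^2 · π + 4^2 · π = (25 + 16)π.
Divide by 2π: (25 + 16)/2 = 41/2.
By Parseval, this equals Σ |c_n|^2.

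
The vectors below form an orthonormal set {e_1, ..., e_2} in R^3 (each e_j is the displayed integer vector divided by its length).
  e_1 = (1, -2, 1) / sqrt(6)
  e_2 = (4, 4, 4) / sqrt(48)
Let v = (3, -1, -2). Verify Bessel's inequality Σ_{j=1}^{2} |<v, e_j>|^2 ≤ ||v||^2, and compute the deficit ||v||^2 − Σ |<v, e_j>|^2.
Σ |<v, e_j>|^2 = 3/2; ||v||^2 = 14; deficit = 25/2

Write each e_j = u_j / sqrt(<u_j, u_j>) where u_j is the displayed integer vector. Then <v, e_j> = <v, u_j> / sqrt(<u_j, u_j>), so |<v, e_j>|^2 = <v, u_j>^2 / <u_j, u_j>.
Coefficients: <v, e_1> = 3/sqrt(6), <v, e_2> = 0/sqrt(48).
Square and sum: Σ |<v, e_j>|^2 = 3/2.
Compute ||v||^2 = v·v = 14.
Deficit = 14 − 3/2 = 25/2 ≥ 0, confirming Bessel's inequality. (The deficit equals ||v − Σ <v,e_j> e_j||^2, the squared distance from v to span{e_j}.)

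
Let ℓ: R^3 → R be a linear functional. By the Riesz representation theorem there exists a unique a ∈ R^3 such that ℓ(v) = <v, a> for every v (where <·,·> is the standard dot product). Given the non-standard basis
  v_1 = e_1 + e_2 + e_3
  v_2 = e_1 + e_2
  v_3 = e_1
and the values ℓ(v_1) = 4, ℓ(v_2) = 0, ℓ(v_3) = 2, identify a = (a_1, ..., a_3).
a = (2, -2, 4)

Write a = (a_1, ..., a_3) in the standard basis. For each basis vector v_i, ℓ(v_i) = <v_i, a> is a linear equation in the a_j's. Collect the n equations into a matrix system V a = ℓ, where row i of V is v_i (expressed in the standard basis). Since V is invertible (lower-triangular with 1s on the diagonal, up to permutation), solve by back-substitution:
  V =
[[1, 1, 1],
 [1, 1, 0],
 [1, 0, 0]]
  V a = (4, 0, 2)
Solving gives a = (2, -2, 4).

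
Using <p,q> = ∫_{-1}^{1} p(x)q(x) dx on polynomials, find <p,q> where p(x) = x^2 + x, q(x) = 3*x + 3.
<p,q> = 4

Expand the product: p(x)·q(x) = 3*x^3 + 6*x^2 + 3*x.
∫_{-1}^{1} of each monomial x^k gives [2/(k+1) if k even, 0 if k odd]. Integrating term-by-term (or equivalently evaluating the antiderivative F(x) = 3*x^4/4 + 2*x^3 + 3*x^2/2 at the endpoints):
  F(1) − F(−1) = 17/4 − (1/4) = 4.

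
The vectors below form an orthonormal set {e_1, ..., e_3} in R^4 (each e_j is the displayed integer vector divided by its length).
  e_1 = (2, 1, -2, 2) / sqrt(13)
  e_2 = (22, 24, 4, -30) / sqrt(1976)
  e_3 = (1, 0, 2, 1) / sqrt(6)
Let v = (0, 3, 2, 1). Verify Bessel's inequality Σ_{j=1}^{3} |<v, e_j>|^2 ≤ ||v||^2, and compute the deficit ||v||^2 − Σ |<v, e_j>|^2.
Σ |<v, e_j>|^2 = 314/57; ||v||^2 = 14; deficit = 484/57

Write each e_j = u_j / sqrt(<u_j, u_j>) where u_j is the displayed integer vector. Then <v, e_j> = <v, u_j> / sqrt(<u_j, u_j>), so |<v, e_j>|^2 = <v, u_j>^2 / <u_j, u_j>.
Coefficients: <v, e_1> = 1/sqrt(13), <v, e_2> = 50/sqrt(1976), <v, e_3> = 5/sqrt(6).
Square and sum: Σ |<v, e_j>|^2 = 314/57.
Compute ||v||^2 = v·v = 14.
Deficit = 14 − 314/57 = 484/57 ≥ 0, confirming Bessel's inequality. (The deficit equals ||v − Σ <v,e_j> e_j||^2, the squared distance from v to span{e_j}.)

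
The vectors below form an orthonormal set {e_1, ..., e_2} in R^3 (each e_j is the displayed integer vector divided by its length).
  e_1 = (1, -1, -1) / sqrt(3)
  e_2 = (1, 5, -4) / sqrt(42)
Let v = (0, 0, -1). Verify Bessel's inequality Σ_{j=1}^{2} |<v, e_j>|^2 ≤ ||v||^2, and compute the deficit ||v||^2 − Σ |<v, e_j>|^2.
Σ |<v, e_j>|^2 = 5/7; ||v||^2 = 1; deficit = 2/7

Write each e_j = u_j / sqrt(<u_j, u_j>) where u_j is the displayed integer vector. Then <v, e_j> = <v, u_j> / sqrt(<u_j, u_j>), so |<v, e_j>|^2 = <v, u_j>^2 / <u_j, u_j>.
Coefficients: <v, e_1> = 1/sqrt(3), <v, e_2> = 4/sqrt(42).
Square and sum: Σ |<v, e_j>|^2 = 5/7.
Compute ||v||^2 = v·v = 1.
Deficit = 1 − 5/7 = 2/7 ≥ 0, confirming Bessel's inequality. (The deficit equals ||v − Σ <v,e_j> e_j||^2, the squared distance from v to span{e_j}.)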